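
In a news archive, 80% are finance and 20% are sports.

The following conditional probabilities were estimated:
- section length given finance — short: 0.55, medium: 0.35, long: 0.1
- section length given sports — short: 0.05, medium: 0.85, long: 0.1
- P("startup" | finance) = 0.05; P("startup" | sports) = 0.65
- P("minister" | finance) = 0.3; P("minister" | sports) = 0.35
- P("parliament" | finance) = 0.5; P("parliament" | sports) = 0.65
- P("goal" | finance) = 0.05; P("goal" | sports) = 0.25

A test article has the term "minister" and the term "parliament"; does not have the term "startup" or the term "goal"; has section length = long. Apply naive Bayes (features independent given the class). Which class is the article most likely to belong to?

finance

finance: 0.8 × 0.1 × (1−0.05) × 0.3 × 0.5 × (1−0.05) = 0.01083
sports: 0.2 × 0.1 × (1−0.65) × 0.35 × 0.65 × (1−0.25) = 0.001194375
Highest score → finance.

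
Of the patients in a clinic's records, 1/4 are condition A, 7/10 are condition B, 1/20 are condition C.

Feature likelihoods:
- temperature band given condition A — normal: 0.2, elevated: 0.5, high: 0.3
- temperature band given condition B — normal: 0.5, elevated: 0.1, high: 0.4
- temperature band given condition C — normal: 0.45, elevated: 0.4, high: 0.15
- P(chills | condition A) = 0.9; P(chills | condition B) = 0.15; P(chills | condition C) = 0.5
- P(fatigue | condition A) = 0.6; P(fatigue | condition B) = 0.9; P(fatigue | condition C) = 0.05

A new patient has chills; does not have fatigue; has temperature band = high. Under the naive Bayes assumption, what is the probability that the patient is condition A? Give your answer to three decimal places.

0.777

condition A: 0.25 × 0.3 × 0.9 × (1−0.6) = 0.027
condition B: 0.7 × 0.4 × 0.15 × (1−0.9) = 0.0042
condition C: 0.05 × 0.15 × 0.5 × (1−0.05) = 0.0035625
P(condition A | x) = 0.027 / 0.0347625 ≈ 0.777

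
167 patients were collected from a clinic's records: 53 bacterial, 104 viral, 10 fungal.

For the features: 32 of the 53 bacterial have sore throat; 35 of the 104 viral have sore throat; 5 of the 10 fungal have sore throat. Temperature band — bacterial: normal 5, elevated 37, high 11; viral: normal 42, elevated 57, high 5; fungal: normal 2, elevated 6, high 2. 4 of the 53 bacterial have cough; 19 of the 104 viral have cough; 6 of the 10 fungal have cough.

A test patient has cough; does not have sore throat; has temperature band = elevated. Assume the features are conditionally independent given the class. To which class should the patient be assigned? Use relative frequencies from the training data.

viral

bacterial: (53/167) × (21/53) × (37/53) × (4/53) ≈ 0.00662541
viral: (104/167) × (69/104) × (57/104) × (19/104) ≈ 0.0413708
fungal: (10/167) × (5/10) × (6/10) × (6/10) ≈ 0.0107784
Highest score → viral.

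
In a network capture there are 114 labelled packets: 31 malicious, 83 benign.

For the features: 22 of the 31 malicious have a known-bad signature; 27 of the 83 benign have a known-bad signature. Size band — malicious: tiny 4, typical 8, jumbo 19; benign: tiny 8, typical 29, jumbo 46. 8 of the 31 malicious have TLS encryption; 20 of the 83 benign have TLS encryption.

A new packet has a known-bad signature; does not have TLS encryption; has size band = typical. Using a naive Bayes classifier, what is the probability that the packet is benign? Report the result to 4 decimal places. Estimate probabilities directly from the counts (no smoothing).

malicious: (31/114) × (22/31) × (8/31) × (23/31) ≈ 0.0369498
benign: (83/114) × (27/83) × (29/83) × (63/83) ≈ 0.0628118
P(benign | x) = 0.0628118 / 0.0997616 ≈ 0.6296

0.6296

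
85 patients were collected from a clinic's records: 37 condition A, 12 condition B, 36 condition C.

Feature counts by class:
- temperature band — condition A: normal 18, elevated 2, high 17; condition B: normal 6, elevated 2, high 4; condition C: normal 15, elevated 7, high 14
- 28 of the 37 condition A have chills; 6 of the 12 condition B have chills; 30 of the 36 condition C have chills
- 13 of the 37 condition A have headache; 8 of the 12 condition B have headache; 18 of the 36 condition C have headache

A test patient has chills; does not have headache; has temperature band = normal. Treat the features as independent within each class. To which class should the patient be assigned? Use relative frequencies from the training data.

condition A

condition A: (37/85) × (18/37) × (28/37) × (24/37) ≈ 0.103949
condition B: (12/85) × (6/12) × (6/12) × (4/12) ≈ 0.0117647
condition C: (36/85) × (15/36) × (30/36) × (18/36) ≈ 0.0735294
Highest score → condition A.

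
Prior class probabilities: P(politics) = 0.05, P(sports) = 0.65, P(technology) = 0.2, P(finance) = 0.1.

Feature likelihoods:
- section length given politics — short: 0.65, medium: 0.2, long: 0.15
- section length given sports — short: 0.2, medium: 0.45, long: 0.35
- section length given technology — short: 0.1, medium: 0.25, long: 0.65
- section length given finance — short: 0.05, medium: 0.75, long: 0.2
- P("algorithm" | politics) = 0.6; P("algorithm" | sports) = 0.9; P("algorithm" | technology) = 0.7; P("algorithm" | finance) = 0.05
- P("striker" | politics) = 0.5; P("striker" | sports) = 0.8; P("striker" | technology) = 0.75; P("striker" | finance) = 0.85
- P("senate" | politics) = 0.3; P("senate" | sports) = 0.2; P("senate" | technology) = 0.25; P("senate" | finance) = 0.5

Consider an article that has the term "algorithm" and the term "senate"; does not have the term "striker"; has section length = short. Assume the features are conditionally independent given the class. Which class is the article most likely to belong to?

sports

politics: 0.05 × 0.65 × 0.6 × (1−0.5) × 0.3 = 0.002925
sports: 0.65 × 0.2 × 0.9 × (1−0.8) × 0.2 = 0.00468
technology: 0.2 × 0.1 × 0.7 × (1−0.75) × 0.25 = 0.000875
finance: 0.1 × 0.05 × 0.05 × (1−0.85) × 0.5 = 0.00001875
Highest score → sports.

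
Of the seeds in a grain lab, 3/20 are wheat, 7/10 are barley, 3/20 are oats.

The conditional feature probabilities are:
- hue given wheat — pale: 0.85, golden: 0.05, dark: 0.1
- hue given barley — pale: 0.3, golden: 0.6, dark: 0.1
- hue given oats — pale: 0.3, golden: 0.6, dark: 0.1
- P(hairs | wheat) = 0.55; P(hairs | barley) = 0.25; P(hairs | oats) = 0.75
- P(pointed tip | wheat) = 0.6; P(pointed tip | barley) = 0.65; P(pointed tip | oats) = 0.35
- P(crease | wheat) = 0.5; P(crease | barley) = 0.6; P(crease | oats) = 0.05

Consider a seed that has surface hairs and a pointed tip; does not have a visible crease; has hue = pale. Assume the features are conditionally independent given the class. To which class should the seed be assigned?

wheat: 0.15 × 0.85 × 0.55 × 0.6 × (1−0.5) = 0.0210375
barley: 0.7 × 0.3 × 0.25 × 0.65 × (1−0.6) = 0.01365
oats: 0.15 × 0.3 × 0.75 × 0.35 × (1−0.05) = 0.011221875
Highest score → wheat.

wheat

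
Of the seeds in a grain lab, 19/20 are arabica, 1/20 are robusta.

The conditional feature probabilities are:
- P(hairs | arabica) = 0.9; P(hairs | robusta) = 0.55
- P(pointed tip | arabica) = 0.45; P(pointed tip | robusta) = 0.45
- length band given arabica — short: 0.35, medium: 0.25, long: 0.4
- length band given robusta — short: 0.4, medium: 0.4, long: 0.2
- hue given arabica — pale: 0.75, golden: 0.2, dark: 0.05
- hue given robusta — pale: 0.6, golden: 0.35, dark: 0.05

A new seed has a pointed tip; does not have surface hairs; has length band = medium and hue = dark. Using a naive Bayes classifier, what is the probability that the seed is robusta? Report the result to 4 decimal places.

arabica: 0.95 × (1−0.9) × 0.45 × 0.25 × 0.05 = 0.000534375
robusta: 0.05 × (1−0.55) × 0.45 × 0.4 × 0.05 = 0.0002025
P(robusta | x) = 0.0002025 / 0.000736875 ≈ 0.2748

0.2748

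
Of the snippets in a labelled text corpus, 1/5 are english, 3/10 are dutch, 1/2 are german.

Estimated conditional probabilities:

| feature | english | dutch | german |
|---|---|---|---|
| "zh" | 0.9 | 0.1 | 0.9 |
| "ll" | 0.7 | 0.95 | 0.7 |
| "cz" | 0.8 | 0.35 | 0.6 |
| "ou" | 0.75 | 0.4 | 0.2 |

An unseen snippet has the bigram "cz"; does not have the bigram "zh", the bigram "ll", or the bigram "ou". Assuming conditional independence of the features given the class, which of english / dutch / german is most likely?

english: 0.2 × (1−0.9) × (1−0.7) × 0.8 × (1−0.75) = 0.0012
dutch: 0.3 × (1−0.1) × (1−0.95) × 0.35 × (1−0.4) = 0.002835
german: 0.5 × (1−0.9) × (1−0.7) × 0.6 × (1−0.2) = 0.0072
Highest score → german.

german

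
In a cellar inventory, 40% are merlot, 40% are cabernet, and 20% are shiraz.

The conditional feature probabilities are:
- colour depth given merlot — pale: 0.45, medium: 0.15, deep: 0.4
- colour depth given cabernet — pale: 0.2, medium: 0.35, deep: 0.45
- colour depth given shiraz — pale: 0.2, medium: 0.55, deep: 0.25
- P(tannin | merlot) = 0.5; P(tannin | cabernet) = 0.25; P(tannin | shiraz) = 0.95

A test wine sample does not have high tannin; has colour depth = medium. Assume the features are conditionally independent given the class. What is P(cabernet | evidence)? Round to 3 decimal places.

0.747

merlot: 0.4 × 0.15 × (1−0.5) = 0.03
cabernet: 0.4 × 0.35 × (1−0.25) = 0.105
shiraz: 0.2 × 0.55 × (1−0.95) = 0.0055
P(cabernet | x) = 0.105 / 0.1405 ≈ 0.747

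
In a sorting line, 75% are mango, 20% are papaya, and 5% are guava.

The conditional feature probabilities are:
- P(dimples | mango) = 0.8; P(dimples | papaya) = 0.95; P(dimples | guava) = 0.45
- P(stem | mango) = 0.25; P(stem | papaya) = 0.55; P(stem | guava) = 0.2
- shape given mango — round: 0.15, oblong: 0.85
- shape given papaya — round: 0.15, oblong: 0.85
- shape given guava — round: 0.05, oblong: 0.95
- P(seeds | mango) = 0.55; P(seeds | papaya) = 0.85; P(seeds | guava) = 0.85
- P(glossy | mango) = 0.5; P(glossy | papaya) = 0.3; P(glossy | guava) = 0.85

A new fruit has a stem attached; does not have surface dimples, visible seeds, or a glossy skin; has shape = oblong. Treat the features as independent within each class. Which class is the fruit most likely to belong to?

mango: 0.75 × (1−0.8) × 0.25 × 0.85 × (1−0.55) × (1−0.5) = 0.007171875
papaya: 0.2 × (1−0.95) × 0.55 × 0.85 × (1−0.85) × (1−0.3) = 0.000490875
guava: 0.05 × (1−0.45) × 0.2 × 0.95 × (1−0.85) × (1−0.85) = 0.0001175625
Highest score → mango.

mango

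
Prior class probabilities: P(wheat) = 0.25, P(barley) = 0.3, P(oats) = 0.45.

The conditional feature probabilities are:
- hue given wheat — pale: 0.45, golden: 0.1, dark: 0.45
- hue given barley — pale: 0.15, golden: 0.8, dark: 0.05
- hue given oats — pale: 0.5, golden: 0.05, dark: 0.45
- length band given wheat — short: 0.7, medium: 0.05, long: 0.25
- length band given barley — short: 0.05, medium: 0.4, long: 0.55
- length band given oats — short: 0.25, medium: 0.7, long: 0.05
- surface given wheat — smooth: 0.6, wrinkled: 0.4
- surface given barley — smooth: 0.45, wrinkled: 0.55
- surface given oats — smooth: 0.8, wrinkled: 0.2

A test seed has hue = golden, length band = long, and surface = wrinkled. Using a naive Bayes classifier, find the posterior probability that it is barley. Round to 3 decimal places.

0.964

wheat: 0.25 × 0.1 × 0.25 × 0.4 = 0.0025
barley: 0.3 × 0.8 × 0.55 × 0.55 = 0.0726
oats: 0.45 × 0.05 × 0.05 × 0.2 = 0.000225
P(barley | x) = 0.0726 / 0.075325 ≈ 0.964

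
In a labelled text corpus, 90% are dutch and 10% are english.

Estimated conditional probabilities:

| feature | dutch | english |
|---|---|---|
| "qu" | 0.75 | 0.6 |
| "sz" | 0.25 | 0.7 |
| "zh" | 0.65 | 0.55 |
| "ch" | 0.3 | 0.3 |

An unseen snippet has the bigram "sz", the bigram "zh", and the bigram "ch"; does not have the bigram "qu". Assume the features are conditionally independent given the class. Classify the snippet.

dutch: 0.9 × (1−0.75) × 0.25 × 0.65 × 0.3 = 0.01096875
english: 0.1 × (1−0.6) × 0.7 × 0.55 × 0.3 = 0.00462
Highest score → dutch.

dutch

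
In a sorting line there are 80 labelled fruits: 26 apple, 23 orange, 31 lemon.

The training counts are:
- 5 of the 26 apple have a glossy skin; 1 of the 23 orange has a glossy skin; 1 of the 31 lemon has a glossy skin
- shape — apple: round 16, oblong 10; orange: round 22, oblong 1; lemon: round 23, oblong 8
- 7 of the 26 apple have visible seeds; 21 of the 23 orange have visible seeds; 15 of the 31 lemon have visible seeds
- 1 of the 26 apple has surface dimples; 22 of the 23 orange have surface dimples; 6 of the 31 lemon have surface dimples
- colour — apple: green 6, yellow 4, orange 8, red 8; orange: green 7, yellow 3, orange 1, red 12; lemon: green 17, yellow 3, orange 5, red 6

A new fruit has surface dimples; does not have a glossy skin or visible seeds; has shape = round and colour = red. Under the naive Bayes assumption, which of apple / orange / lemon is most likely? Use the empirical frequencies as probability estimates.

apple: (26/80) × (21/26) × (16/26) × (19/26) × (1/26) × (8/26) ≈ 0.00139701
orange: (23/80) × (22/23) × (22/23) × (2/23) × (22/23) × (12/23) ≈ 0.0114151
lemon: (31/80) × (30/31) × (23/31) × (16/31) × (6/31) × (6/31) ≈ 0.00537941
Highest score → orange.

orange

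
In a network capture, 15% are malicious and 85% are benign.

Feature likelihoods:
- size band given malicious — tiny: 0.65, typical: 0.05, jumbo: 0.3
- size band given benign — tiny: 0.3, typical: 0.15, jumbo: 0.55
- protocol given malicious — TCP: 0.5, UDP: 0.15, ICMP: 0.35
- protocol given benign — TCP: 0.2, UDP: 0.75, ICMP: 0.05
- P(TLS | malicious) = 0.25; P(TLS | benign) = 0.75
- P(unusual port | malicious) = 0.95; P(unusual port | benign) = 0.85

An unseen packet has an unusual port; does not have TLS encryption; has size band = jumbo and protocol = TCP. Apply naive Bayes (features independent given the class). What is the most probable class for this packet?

malicious: 0.15 × 0.3 × 0.5 × (1−0.25) × 0.95 = 0.01603125
benign: 0.85 × 0.55 × 0.2 × (1−0.75) × 0.85 = 0.01986875
Highest score → benign.

benign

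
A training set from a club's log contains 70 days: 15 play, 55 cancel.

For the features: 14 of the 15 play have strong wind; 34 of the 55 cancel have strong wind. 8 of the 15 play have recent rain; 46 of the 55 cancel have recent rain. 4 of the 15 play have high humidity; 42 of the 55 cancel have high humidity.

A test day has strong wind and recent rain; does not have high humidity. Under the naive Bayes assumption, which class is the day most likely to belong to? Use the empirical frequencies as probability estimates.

cancel

play: (15/70) × (14/15) × (8/15) × (11/15) ≈ 0.0782222
cancel: (55/70) × (34/55) × (46/55) × (13/55) ≈ 0.0960189
Highest score → cancel.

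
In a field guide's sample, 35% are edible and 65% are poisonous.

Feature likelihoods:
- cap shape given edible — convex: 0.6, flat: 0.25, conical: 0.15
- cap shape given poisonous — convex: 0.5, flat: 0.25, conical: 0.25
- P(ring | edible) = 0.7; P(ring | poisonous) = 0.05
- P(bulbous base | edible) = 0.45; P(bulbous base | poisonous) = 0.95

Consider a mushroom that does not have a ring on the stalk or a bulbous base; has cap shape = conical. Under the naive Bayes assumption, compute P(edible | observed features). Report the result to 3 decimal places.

edible: 0.35 × 0.15 × (1−0.7) × (1−0.45) = 0.0086625
poisonous: 0.65 × 0.25 × (1−0.05) × (1−0.95) = 0.00771875
P(edible | x) = 0.0086625 / 0.01638125 ≈ 0.529

0.529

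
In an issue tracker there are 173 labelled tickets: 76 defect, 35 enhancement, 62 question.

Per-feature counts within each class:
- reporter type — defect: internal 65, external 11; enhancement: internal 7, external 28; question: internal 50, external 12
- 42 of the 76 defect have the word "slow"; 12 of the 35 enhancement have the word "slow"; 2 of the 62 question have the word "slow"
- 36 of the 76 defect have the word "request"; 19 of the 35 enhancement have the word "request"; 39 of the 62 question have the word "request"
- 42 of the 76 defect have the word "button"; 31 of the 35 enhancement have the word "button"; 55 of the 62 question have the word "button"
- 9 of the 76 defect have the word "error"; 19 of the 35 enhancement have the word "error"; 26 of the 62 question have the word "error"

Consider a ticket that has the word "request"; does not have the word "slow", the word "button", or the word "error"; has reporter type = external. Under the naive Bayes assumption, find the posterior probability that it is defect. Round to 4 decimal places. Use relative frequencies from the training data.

defect: (76/173) × (11/76) × (34/76) × (36/76) × (34/76) × (67/76) ≈ 0.00531407
enhancement: (35/173) × (28/35) × (23/35) × (19/35) × (4/35) × (16/35) ≈ 0.00301648
question: (62/173) × (12/62) × (60/62) × (39/62) × (7/62) × (36/62) ≈ 0.00276812
P(defect | x) = 0.00531407 / 0.01109867 ≈ 0.4788

0.4788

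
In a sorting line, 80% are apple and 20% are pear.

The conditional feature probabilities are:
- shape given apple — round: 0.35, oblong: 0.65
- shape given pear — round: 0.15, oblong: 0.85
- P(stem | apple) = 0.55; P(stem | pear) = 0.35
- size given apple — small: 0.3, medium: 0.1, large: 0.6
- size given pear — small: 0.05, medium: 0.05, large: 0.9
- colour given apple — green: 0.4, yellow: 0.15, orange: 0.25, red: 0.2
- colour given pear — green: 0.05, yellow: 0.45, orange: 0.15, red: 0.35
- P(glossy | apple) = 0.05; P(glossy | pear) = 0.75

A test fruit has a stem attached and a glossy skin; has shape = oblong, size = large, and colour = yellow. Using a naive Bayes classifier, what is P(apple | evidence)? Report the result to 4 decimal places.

0.0665

apple: 0.8 × 0.65 × 0.55 × 0.6 × 0.15 × 0.05 = 0.001287
pear: 0.2 × 0.85 × 0.35 × 0.9 × 0.45 × 0.75 = 0.018073125
P(apple | x) = 0.001287 / 0.019360125 ≈ 0.0665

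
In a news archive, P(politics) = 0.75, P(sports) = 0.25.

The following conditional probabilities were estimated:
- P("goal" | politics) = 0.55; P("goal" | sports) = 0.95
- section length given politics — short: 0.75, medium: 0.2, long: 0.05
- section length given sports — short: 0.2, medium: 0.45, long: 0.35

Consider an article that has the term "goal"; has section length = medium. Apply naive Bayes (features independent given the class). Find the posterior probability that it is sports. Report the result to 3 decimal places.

politics: 0.75 × 0.55 × 0.2 = 0.0825
sports: 0.25 × 0.95 × 0.45 = 0.106875
P(sports | x) = 0.106875 / 0.189375 ≈ 0.564

0.564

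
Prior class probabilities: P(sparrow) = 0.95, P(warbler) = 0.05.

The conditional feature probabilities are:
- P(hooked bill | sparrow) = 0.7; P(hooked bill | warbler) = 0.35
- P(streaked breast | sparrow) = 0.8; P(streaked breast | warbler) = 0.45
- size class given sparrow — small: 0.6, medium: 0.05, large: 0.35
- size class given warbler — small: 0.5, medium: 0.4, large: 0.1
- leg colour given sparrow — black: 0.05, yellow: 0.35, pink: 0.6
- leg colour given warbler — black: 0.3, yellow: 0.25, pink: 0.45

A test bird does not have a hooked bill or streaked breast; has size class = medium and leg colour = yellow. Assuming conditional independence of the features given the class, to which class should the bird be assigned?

sparrow: 0.95 × (1−0.7) × (1−0.8) × 0.05 × 0.35 = 0.0009975
warbler: 0.05 × (1−0.35) × (1−0.45) × 0.4 × 0.25 = 0.0017875
Highest score → warbler.

warbler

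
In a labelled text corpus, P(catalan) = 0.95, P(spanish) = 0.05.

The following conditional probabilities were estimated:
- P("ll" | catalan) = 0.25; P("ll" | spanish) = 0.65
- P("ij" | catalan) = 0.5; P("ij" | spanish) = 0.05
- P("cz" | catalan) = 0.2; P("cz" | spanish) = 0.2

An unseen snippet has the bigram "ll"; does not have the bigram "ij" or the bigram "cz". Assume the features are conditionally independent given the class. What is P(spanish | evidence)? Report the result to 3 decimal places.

0.206

catalan: 0.95 × 0.25 × (1−0.5) × (1−0.2) = 0.095
spanish: 0.05 × 0.65 × (1−0.05) × (1−0.2) = 0.0247
P(spanish | x) = 0.0247 / 0.1197 ≈ 0.206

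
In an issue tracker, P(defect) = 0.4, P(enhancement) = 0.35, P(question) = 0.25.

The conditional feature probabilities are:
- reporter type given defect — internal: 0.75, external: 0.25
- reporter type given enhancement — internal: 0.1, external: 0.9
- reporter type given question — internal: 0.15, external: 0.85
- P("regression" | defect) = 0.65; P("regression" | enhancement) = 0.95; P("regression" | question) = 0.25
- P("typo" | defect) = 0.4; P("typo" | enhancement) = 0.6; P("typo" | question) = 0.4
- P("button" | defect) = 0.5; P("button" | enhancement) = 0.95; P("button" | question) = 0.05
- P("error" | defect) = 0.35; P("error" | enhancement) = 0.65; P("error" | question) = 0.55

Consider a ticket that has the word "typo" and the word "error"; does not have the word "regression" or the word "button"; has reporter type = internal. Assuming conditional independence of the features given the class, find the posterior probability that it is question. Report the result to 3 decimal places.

0.443

defect: 0.4 × 0.75 × (1−0.65) × 0.4 × (1−0.5) × 0.35 = 0.00735
enhancement: 0.35 × 0.1 × (1−0.95) × 0.6 × (1−0.95) × 0.65 = 0.000034125
question: 0.25 × 0.15 × (1−0.25) × 0.4 × (1−0.05) × 0.55 = 0.005878125
P(question | x) = 0.005878125 / 0.01326225 ≈ 0.443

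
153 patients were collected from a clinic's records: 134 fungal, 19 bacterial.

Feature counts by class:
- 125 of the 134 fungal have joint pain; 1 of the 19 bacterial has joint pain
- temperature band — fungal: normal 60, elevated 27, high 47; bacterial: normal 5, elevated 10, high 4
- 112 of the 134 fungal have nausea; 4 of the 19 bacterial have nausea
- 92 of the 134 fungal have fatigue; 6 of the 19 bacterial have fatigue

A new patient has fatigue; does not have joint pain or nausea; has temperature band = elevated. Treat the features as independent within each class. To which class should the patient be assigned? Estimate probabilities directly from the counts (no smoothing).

bacterial

fungal: (134/153) × (9/134) × (27/134) × (22/134) × (92/134) ≈ 0.00133601
bacterial: (19/153) × (18/19) × (10/19) × (15/19) × (6/19) ≈ 0.015437
Highest score → bacterial.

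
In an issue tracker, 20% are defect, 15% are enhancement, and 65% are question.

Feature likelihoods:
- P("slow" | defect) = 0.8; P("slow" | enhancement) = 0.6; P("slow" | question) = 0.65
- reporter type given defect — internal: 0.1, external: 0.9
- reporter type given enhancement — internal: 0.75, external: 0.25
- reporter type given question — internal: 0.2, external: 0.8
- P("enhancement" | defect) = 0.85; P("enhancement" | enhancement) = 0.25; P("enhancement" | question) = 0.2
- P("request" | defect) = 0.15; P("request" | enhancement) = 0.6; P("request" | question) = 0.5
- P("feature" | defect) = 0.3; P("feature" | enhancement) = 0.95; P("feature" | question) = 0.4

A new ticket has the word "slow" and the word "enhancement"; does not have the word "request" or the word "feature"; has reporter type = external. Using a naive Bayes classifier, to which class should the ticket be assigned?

defect

defect: 0.2 × 0.8 × 0.9 × 0.85 × (1−0.15) × (1−0.3) = 0.072828
enhancement: 0.15 × 0.6 × 0.25 × 0.25 × (1−0.6) × (1−0.95) = 0.0001125
question: 0.65 × 0.65 × 0.8 × 0.2 × (1−0.5) × (1−0.4) = 0.02028
Highest score → defect.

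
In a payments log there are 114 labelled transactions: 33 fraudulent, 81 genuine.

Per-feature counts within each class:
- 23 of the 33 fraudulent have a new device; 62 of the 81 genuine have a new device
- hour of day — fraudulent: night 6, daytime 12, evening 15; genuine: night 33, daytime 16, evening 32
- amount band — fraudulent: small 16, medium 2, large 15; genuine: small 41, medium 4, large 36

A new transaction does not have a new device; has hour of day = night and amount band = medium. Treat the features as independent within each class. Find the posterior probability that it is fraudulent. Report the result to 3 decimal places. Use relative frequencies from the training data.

fraudulent: (33/114) × (10/33) × (6/33) × (2/33) ≈ 0.000966604
genuine: (81/114) × (19/81) × (33/81) × (4/81) ≈ 0.00335315
P(fraudulent | x) = 0.000966604 / 0.004319754 ≈ 0.224

0.224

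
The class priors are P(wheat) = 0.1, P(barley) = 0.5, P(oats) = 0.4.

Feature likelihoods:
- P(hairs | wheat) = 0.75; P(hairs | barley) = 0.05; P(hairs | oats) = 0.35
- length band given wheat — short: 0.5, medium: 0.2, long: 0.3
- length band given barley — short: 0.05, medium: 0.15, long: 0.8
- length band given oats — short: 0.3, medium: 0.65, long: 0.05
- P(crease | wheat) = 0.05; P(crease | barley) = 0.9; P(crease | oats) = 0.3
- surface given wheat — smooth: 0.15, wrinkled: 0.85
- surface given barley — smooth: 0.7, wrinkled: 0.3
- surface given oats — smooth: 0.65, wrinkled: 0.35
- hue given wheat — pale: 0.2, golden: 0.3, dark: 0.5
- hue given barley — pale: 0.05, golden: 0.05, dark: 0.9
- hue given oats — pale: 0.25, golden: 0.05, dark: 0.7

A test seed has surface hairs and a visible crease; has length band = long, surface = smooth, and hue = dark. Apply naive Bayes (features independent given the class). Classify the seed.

barley

wheat: 0.1 × 0.75 × 0.3 × 0.05 × 0.15 × 0.5 = 0.000084375
barley: 0.5 × 0.05 × 0.8 × 0.9 × 0.7 × 0.9 = 0.01134
oats: 0.4 × 0.35 × 0.05 × 0.3 × 0.65 × 0.7 = 0.0009555
Highest score → barley.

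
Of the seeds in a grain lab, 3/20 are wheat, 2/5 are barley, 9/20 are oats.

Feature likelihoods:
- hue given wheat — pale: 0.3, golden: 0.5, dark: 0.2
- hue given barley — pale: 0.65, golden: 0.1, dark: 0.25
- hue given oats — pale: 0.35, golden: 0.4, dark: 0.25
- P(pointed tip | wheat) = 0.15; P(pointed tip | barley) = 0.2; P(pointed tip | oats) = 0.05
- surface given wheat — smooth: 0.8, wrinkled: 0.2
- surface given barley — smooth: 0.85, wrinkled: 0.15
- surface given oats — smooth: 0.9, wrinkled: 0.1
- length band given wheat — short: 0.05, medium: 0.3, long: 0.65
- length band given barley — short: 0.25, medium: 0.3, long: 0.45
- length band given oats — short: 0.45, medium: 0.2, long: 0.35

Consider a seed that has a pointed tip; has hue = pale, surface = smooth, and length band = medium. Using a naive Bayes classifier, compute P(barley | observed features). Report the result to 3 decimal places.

wheat: 0.15 × 0.3 × 0.15 × 0.8 × 0.3 = 0.00162
barley: 0.4 × 0.65 × 0.2 × 0.85 × 0.3 = 0.01326
oats: 0.45 × 0.35 × 0.05 × 0.9 × 0.2 = 0.0014175
P(barley | x) = 0.01326 / 0.0162975 ≈ 0.814

0.814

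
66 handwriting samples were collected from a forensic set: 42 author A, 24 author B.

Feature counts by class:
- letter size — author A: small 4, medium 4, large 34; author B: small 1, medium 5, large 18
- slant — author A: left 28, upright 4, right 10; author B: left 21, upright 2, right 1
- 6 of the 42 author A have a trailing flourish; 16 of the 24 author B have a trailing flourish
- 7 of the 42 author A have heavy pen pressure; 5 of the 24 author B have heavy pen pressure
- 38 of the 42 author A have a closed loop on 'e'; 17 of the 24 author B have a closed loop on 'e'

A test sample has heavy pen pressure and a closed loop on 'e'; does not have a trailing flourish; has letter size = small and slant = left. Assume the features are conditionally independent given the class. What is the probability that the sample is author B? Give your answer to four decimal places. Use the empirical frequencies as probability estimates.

author A: (42/66) × (4/42) × (28/42) × (36/42) × (7/42) × (38/42) ≈ 0.00522229
author B: (24/66) × (1/24) × (21/24) × (8/24) × (5/24) × (17/24) ≈ 0.000652138
P(author B | x) = 0.000652138 / 0.005874428 ≈ 0.1110

0.1110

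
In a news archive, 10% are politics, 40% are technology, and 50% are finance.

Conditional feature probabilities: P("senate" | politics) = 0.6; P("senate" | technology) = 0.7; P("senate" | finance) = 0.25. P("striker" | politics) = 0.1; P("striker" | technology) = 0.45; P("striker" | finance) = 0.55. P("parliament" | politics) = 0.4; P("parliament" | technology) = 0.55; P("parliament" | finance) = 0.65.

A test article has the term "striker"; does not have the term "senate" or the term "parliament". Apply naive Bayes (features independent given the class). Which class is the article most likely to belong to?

finance

politics: 0.1 × (1−0.6) × 0.1 × (1−0.4) = 0.0024
technology: 0.4 × (1−0.7) × 0.45 × (1−0.55) = 0.0243
finance: 0.5 × (1−0.25) × 0.55 × (1−0.65) = 0.0721875
Highest score → finance.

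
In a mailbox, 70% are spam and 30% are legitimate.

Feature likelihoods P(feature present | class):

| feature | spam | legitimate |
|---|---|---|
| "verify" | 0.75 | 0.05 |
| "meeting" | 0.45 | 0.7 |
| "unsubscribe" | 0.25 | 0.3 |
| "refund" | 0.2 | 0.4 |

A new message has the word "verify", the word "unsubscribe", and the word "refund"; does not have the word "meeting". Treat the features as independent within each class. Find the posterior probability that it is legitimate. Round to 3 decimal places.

0.036

spam: 0.7 × 0.75 × (1−0.45) × 0.25 × 0.2 = 0.0144375
legitimate: 0.3 × 0.05 × (1−0.7) × 0.3 × 0.4 = 0.00054
P(legitimate | x) = 0.00054 / 0.0149775 ≈ 0.036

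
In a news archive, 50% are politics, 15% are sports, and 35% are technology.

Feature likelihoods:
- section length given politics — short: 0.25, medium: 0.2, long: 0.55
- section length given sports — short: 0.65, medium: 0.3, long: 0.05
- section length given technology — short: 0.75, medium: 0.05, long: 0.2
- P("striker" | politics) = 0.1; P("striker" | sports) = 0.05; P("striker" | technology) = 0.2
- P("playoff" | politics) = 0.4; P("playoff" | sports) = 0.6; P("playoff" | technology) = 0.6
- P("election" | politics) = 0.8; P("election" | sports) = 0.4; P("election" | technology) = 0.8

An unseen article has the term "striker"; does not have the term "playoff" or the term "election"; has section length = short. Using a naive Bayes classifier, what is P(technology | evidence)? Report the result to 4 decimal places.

0.6114

politics: 0.5 × 0.25 × 0.1 × (1−0.4) × (1−0.8) = 0.0015
sports: 0.15 × 0.65 × 0.05 × (1−0.6) × (1−0.4) = 0.00117
technology: 0.35 × 0.75 × 0.2 × (1−0.6) × (1−0.8) = 0.0042
P(technology | x) = 0.0042 / 0.00687 ≈ 0.6114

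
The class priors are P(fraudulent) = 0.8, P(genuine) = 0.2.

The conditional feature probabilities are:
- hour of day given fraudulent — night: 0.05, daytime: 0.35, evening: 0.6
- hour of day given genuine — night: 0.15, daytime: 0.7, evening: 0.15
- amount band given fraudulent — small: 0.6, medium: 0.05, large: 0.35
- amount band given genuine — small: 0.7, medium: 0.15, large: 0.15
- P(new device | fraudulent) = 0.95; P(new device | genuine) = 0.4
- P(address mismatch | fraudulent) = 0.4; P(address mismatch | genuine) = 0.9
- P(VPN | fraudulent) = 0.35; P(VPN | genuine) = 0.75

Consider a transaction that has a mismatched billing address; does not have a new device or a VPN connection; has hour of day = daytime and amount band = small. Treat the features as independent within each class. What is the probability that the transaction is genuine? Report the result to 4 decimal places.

fraudulent: 0.8 × 0.35 × 0.6 × (1−0.95) × 0.4 × (1−0.35) = 0.002184
genuine: 0.2 × 0.7 × 0.7 × (1−0.4) × 0.9 × (1−0.75) = 0.01323
P(genuine | x) = 0.01323 / 0.015414 ≈ 0.8583

0.8583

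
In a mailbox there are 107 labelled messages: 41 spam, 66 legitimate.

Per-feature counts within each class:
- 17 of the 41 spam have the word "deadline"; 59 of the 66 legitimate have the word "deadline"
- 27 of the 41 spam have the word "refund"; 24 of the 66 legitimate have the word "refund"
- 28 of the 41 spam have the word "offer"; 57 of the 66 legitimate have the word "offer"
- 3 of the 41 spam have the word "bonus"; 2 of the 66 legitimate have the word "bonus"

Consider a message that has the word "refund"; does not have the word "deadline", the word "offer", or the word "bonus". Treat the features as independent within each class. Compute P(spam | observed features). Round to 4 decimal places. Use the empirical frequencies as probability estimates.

0.9324

spam: (41/107) × (24/41) × (27/41) × (13/41) × (38/41) ≈ 0.0434077
legitimate: (66/107) × (7/66) × (24/66) × (9/66) × (64/66) ≈ 0.00314569
P(spam | x) = 0.0434077 / 0.04655339 ≈ 0.9324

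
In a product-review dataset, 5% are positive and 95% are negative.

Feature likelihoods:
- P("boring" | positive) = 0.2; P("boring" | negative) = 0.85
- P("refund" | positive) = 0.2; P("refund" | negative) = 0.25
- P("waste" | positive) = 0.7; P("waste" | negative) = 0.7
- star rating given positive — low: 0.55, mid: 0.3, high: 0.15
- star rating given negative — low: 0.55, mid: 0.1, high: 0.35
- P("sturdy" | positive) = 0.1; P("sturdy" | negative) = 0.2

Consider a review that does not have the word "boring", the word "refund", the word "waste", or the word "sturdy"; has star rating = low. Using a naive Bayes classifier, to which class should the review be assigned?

positive: 0.05 × (1−0.2) × (1−0.2) × (1−0.7) × 0.55 × (1−0.1) = 0.004752
negative: 0.95 × (1−0.85) × (1−0.25) × (1−0.7) × 0.55 × (1−0.2) = 0.0141075
Highest score → negative.

negative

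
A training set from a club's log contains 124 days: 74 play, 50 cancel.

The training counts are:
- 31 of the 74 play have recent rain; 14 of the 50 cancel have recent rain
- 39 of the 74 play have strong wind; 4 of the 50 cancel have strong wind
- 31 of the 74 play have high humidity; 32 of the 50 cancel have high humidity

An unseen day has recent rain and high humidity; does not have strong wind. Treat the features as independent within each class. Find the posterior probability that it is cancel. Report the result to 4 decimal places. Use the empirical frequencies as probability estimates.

0.5730

play: (74/124) × (31/74) × (35/74) × (31/74) ≈ 0.0495343
cancel: (50/124) × (14/50) × (46/50) × (32/50) ≈ 0.0664774
P(cancel | x) = 0.0664774 / 0.1160117 ≈ 0.5730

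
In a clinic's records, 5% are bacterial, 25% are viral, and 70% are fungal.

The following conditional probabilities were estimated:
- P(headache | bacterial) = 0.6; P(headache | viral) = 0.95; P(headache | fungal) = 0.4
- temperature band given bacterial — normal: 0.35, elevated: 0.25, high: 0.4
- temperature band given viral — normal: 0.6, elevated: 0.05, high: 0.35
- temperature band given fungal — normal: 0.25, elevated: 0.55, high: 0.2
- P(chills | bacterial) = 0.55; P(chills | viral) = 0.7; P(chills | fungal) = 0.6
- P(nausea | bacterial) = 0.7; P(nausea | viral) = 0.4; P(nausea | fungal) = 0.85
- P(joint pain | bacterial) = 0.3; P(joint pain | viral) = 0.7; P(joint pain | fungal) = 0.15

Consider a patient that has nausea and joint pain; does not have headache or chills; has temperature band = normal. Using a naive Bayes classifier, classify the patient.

fungal

bacterial: 0.05 × (1−0.6) × 0.35 × (1−0.55) × 0.7 × 0.3 = 0.0006615
viral: 0.25 × (1−0.95) × 0.6 × (1−0.7) × 0.4 × 0.7 = 0.00063
fungal: 0.7 × (1−0.4) × 0.25 × (1−0.6) × 0.85 × 0.15 = 0.005355
Highest score → fungal.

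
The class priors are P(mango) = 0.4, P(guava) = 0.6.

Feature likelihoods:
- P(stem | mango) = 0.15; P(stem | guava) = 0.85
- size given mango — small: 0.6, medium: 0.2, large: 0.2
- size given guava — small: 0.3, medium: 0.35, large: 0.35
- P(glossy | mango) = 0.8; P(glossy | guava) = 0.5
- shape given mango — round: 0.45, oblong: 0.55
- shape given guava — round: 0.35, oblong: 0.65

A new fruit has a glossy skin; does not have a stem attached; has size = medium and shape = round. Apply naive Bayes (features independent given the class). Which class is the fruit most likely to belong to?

mango: 0.4 × (1−0.15) × 0.2 × 0.8 × 0.45 = 0.02448
guava: 0.6 × (1−0.85) × 0.35 × 0.5 × 0.35 = 0.0055125
Highest score → mango.

mango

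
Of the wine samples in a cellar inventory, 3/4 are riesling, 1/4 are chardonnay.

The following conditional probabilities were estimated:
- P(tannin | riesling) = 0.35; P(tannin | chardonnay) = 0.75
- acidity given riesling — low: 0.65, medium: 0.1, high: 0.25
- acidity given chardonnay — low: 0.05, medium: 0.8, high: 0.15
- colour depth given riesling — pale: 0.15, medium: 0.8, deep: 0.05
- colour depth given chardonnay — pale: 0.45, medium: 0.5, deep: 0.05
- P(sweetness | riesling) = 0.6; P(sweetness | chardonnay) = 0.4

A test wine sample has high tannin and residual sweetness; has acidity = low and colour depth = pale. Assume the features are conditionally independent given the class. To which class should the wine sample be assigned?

riesling: 0.75 × 0.35 × 0.65 × 0.15 × 0.6 = 0.01535625
chardonnay: 0.25 × 0.75 × 0.05 × 0.45 × 0.4 = 0.0016875
Highest score → riesling.

riesling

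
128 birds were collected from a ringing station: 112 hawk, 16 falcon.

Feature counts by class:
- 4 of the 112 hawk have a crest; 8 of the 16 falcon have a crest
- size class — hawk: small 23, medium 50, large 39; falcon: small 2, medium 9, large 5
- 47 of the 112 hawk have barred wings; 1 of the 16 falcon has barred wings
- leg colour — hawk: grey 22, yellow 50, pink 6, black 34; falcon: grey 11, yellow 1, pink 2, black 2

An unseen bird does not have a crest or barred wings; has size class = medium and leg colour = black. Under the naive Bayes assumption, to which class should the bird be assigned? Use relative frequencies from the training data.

hawk

hawk: (112/128) × (108/112) × (50/112) × (65/112) × (34/112) ≈ 0.0663624
falcon: (16/128) × (8/16) × (9/16) × (15/16) × (2/16) = 0.004119873046875
Highest score → hawk.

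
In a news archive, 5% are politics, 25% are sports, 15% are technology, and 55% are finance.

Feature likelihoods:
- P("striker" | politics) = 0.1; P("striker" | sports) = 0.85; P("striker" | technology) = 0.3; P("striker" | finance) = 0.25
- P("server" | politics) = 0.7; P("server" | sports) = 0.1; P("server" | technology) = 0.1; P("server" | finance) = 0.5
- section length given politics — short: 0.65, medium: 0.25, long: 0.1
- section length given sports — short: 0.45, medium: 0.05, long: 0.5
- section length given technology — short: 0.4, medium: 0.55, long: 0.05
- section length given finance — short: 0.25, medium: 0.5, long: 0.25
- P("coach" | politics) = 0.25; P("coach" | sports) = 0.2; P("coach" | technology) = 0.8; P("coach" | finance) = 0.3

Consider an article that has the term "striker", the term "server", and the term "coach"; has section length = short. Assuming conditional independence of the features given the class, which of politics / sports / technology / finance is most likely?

politics: 0.05 × 0.1 × 0.7 × 0.65 × 0.25 = 0.00056875
sports: 0.25 × 0.85 × 0.1 × 0.45 × 0.2 = 0.0019125
technology: 0.15 × 0.3 × 0.1 × 0.4 × 0.8 = 0.00144
finance: 0.55 × 0.25 × 0.5 × 0.25 × 0.3 = 0.00515625
Highest score → finance.

finance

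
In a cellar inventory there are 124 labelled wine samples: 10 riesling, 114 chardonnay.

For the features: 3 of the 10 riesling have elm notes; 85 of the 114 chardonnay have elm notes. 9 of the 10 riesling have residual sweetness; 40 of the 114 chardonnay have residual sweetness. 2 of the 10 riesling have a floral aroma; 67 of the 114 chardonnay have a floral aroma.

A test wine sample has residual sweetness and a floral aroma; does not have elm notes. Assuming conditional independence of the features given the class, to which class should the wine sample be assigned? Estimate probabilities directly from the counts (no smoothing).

chardonnay

riesling: (10/124) × (7/10) × (9/10) × (2/10) ≈ 0.0101613
chardonnay: (114/124) × (29/114) × (40/114) × (67/114) ≈ 0.0482282
Highest score → chardonnay.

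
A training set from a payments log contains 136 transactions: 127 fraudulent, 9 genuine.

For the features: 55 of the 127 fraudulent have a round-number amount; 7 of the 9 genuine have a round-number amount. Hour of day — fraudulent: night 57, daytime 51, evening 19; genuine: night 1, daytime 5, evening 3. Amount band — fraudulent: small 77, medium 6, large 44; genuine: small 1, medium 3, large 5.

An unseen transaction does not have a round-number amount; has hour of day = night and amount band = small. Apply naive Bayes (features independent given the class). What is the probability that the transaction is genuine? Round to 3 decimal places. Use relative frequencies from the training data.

0.001

fraudulent: (127/136) × (72/127) × (57/127) × (77/127) ≈ 0.144063
genuine: (9/136) × (2/9) × (1/9) × (1/9) ≈ 0.000181554
P(genuine | x) = 0.000181554 / 0.144244554 ≈ 0.001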